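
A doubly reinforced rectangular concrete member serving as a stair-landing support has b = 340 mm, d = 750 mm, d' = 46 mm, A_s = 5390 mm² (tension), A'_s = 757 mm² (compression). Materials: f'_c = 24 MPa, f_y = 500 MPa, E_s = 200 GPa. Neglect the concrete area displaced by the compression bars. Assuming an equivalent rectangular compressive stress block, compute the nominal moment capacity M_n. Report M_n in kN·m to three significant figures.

Assume both tension and compression steel yield.
Net tension couple steel: A_s − A'_s = 4633 mm².
a = (A_s − A'_s) f_y / (0.85 f'_c b) = 2316500/(0.85 × 24 × 340) = 333.98 mm.
c = a/β₁ = 333.98/0.85 = 392.92 mm; ε'_s = 0.003(c − d')/c = 0.0026 ≥ f_y/E_s = 0.0025, so compression steel does yield.
M_n = (A_s − A'_s) f_y (d − a/2) + A'_s f_y (d − d') = [2316500 × (750 − 166.99) + 378500 × (750 − 46)] × 10⁻⁶ = 1350.54 + 266.46 = 1617.00 kN·m.

M_n ≈ 1620 kN·m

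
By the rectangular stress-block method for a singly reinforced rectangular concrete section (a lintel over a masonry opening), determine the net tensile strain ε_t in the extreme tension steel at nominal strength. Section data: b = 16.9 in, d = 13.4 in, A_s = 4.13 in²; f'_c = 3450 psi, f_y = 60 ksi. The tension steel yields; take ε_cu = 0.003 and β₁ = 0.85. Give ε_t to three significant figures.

a = A_s f_y/(0.85 f'_c b) = 5.000 in.
β₁ = 0.85, so c = a/β₁ = 5.000/0.85 = 5.882 in.
From the linear strain diagram with ε_cu = 0.003: ε_t = 0.003 (d − c)/c = 0.003 × (13.4 − 5.882)/5.882 = 0.00383.
ε_t < 0.004 — the section is over-reinforced for flexure under ACI limits.

ε_t ≈ 0.00383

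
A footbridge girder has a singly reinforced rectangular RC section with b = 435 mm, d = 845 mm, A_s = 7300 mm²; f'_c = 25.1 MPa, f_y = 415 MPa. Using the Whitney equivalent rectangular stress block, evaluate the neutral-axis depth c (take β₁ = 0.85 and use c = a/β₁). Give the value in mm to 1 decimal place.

T = A_s f_y = 7300 × 415 = 3029500 N = 3029.5 kN.
Setting C = 0.85 f'_c a b equal to T: a = 3029500/(0.85 × 25.1 × 435) = 326.429 mm.
With β₁ = 0.85, c = a/β₁ = 326.429/0.85 = 384.0 mm.

c ≈ 384.0 mm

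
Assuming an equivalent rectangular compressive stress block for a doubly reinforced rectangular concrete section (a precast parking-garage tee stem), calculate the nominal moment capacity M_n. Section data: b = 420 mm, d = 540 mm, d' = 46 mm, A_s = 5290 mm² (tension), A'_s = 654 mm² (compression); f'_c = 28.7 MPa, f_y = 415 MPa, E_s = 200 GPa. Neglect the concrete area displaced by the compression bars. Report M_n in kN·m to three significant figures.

M_n ≈ 992 kN·m

Assume both tension and compression steel yield.
Net tension couple steel: A_s − A'_s = 4636 mm².
a = (A_s − A'_s) f_y / (0.85 f'_c b) = 1923940/(0.85 × 28.7 × 420) = 187.78 mm.
c = a/β₁ = 187.78/0.845 = 222.22 mm; ε'_s = 0.003(c − d')/c = 0.0024 ≥ f_y/E_s = 0.0021, so compression steel does yield.
M_n = (A_s − A'_s) f_y (d − a/2) + A'_s f_y (d − d') = [1923940 × (540 − 93.89) + 271410 × (540 − 46)] × 10⁻⁶ = 858.29 + 134.08 = 992.37 kN·m.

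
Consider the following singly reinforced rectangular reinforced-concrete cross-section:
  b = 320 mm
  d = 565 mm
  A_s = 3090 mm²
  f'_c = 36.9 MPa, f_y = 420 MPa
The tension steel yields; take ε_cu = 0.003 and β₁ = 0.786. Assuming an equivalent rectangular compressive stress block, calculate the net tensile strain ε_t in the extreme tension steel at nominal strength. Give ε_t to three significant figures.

a = A_s f_y/(0.85 f'_c b) = 129.30 mm.
β₁ = 0.786, so c = a/β₁ = 129.30/0.786 = 164.50 mm.
From the linear strain diagram with ε_cu = 0.003: ε_t = 0.003 (d − c)/c = 0.003 × (565 − 164.50)/164.50 = 0.00730.
Since ε_t ≥ 0.005, the section is tension-controlled.

ε_t ≈ 0.00730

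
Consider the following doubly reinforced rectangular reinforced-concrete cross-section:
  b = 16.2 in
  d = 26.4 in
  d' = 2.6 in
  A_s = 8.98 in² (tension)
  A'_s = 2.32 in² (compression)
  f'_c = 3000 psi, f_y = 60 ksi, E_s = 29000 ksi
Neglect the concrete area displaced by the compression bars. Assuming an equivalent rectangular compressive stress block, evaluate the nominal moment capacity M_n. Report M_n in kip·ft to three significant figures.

Assume both steels yield.
a = (A_s − A'_s) f_y/(0.85 f'_c b) = (8.98 − 2.32) × 60/(0.85 × 3 × 16.2) = 9.673 in.
c = a/β₁ = 9.673/0.85 = 11.380 in; ε'_s = 0.003(c − d')/c = 0.0023 ≥ ε_y = 0.0021, so the compression steel yields.
M_n = (A_s − A'_s) f_y (d − a/2) + A'_s f_y (d − d') = 399.6 × (26.4 − 4.8365) + 139.2 × (26.4 − 2.6) = 8616.8 + 3313.0 = 11929.8 kip·in = 11929.8/12 = 994.15 kip·ft.

M_n ≈ 994 kip·ft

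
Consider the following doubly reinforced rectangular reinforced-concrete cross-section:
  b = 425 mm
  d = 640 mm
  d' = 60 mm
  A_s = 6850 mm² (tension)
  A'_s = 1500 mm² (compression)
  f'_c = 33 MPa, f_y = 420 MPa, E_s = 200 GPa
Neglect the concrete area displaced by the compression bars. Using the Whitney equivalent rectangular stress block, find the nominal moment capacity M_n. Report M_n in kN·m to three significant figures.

M_n ≈ 1590 kN·m

Assume both tension and compression steel yield.
Net tension couple steel: A_s − A'_s = 5350 mm².
a = (A_s − A'_s) f_y / (0.85 f'_c b) = 2247000/(0.85 × 33 × 425) = 188.49 mm.
c = a/β₁ = 188.49/0.814 = 231.56 mm; ε'_s = 0.003(c − d')/c = 0.0022 ≥ f_y/E_s = 0.0021, so compression steel does yield.
M_n = (A_s − A'_s) f_y (d − a/2) + A'_s f_y (d − d') = [2247000 × (640 − 94.245) + 630000 × (640 − 60)] × 10⁻⁶ = 1226.31 + 365.40 = 1591.71 kN·m.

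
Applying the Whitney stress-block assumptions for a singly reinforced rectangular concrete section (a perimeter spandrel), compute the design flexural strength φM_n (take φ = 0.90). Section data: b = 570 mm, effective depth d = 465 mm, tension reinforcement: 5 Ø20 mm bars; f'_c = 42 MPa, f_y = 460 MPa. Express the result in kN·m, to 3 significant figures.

A_s = 5 × 314 = 1570 mm².
T = A_s f_y = 1570 × 460 = 722200 N = 722.2 kN.
From C = T: a = T/(0.85 f'_c b) = 722200/(0.85 × 42 × 570) = 35.49 mm.
M_n = T(d − a/2) = 722.2 kN × (465 − 17.745) mm = 323.01 kN·m.
φM_n = 0.90 × 323.01 = 290.71 kN·m.

φM_n ≈ 291 kN·m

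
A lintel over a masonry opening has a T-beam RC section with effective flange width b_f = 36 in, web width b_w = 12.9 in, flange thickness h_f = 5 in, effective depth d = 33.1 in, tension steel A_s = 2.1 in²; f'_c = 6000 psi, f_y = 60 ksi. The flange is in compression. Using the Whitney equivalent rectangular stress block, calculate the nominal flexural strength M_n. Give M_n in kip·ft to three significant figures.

Tension: T = A_s f_y = 2.1 × 60 = 126 kips.
Try a within the flange: a = T/(0.85 f'_c b_f) = 126/(0.85 × 6 × 36) = 0.686 in.
Since a = 0.686 ≤ h_f = 5 in, the stress block lies entirely in the flange; analyse as a rectangular beam of width b_f.
M_n = T(d − a/2) = 126 × (33.1 − 0.343) = 4127.4 kip·in.
M_n = 4127.4/12 = 343.95 kip·ft.

M_n ≈ 344 kip·ft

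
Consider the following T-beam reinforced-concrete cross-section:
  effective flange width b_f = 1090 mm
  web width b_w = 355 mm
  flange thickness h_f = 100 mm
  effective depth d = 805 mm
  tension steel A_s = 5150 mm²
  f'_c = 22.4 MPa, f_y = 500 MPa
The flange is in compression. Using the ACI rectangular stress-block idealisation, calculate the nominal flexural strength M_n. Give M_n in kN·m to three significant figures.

M_n ≈ 1900 kN·m

Tension: T = A_s f_y = 5150 × 500 = 2575000 N.
Try a within the flange: a = T/(0.85 f'_c b_f) = 2575000/(0.85 × 22.4 × 1090) = 124.07 mm.
a = 124.07 > h_f = 100 mm: the block extends into the web. Split into flange-overhang and web parts.
C_f = 0.85 f'_c (b_f − b_w) h_f = 0.85 × 22.4 × (1090 − 355) × 100 = 1399440 N.
Remaining web compression depth: a_w = (T − C_f)/(0.85 f'_c b_w) = (2575000 − 1399440)/(0.85 × 22.4 × 355) = 173.92 mm.
M_n = C_f(d − h_f/2) + (T − C_f)(d − a_w/2) = 1399440 × (805 − 50) + 1175560 × (805 − 86.96) = 1056.58 + 844.10 = 1900.68 × 10⁶ N·mm.
M_n = 1900.68 kN·m.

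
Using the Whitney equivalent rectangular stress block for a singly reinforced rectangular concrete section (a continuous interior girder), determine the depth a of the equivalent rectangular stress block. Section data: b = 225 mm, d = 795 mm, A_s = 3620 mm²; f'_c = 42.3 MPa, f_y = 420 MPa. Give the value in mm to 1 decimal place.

T = A_s f_y = 3620 × 420 = 1520400 N = 1520.4 kN.
Setting C = 0.85 f'_c a b equal to T: a = 1520400/(0.85 × 42.3 × 225) = 187.9 mm.

a ≈ 187.9 mm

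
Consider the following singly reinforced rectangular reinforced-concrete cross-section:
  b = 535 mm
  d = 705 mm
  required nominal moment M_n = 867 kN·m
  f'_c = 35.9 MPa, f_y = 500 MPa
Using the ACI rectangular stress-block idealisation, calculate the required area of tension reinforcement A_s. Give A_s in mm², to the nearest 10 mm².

With M_n = 0.85 f'_c a b (d − a/2), solve the quadratic for a:
a = d − √(d² − 2M_n/(0.85 f'_c b)) = 705 − √(705² − 2 × 867×10⁶/(0.85 × 35.9 × 535)) = 79.85 mm.
A_s = 0.85 f'_c a b / f_y = 0.85 × 35.9 × 79.85 × 535 / 500 = 2607.2 mm².

A_s ≈ 2610 mm²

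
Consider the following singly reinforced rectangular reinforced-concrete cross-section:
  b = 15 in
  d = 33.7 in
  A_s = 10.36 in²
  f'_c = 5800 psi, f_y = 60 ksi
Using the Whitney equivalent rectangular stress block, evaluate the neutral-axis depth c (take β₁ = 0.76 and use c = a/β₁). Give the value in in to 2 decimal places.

c ≈ 11.06 in

T = A_s f_y = 10.36 × 60 = 621.6 kips.
a = T/(0.85 f'_c b) = 621.6/(0.85 × 5.8 × 15) = 8.4057 in.
With β₁ = 0.76, c = a/β₁ = 8.4057/0.76 = 11.06 in.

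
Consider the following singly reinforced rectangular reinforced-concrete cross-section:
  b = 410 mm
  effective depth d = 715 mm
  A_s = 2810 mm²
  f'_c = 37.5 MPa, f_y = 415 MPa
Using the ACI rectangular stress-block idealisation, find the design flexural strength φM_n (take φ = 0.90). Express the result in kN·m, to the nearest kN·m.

T = A_s f_y = 2810 × 415 = 1166150 N = 1166.15 kN.
From C = T: a = T/(0.85 f'_c b) = 1166150/(0.85 × 37.5 × 410) = 89.23 mm.
M_n = T(d − a/2) = 1166.15 kN × (715 − 44.615) mm = 781.77 kN·m.
φM_n = 0.90 × 781.77 = 703.59 kN·m.

φM_n ≈ 704 kN·m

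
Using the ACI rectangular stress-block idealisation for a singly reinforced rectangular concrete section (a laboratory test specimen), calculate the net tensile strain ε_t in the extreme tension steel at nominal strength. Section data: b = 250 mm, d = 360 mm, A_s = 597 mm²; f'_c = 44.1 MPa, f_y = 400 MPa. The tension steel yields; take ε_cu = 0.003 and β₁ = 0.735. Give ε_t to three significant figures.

a = A_s f_y/(0.85 f'_c b) = 25.48 mm.
β₁ = 0.735, so c = a/β₁ = 25.48/0.735 = 34.67 mm.
From the linear strain diagram with ε_cu = 0.003: ε_t = 0.003 (d − c)/c = 0.003 × (360 − 34.67)/34.67 = 0.0282.
Since ε_t ≥ 0.005, the section is tension-controlled.

ε_t ≈ 0.0282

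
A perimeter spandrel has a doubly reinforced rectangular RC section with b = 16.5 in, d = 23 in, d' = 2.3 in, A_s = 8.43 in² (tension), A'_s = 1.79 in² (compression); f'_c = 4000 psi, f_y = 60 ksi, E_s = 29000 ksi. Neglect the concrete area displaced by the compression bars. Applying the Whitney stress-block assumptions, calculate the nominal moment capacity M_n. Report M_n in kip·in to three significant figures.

M_n ≈ 9970 kip·in

Assume both steels yield.
a = (A_s − A'_s) f_y/(0.85 f'_c b) = (8.43 − 1.79) × 60/(0.85 × 4 × 16.5) = 7.102 in.
c = a/β₁ = 7.102/0.85 = 8.355 in; ε'_s = 0.003(c − d')/c = 0.0022 ≥ ε_y = 0.0021, so the compression steel yields.
M_n = (A_s − A'_s) f_y (d − a/2) + A'_s f_y (d − d') = 398.4 × (23 − 3.551) + 107.4 × (23 − 2.3) = 7748.5 + 2223.2 = 9971.7 kip·in.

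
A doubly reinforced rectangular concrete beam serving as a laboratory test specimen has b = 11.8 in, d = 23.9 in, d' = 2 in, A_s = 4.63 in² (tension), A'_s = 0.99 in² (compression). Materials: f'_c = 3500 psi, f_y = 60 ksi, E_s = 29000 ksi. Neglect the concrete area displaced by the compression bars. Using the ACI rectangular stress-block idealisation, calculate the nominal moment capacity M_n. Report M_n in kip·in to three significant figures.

Assume both steels yield.
a = (A_s − A'_s) f_y/(0.85 f'_c b) = (4.63 − 0.99) × 60/(0.85 × 3.5 × 11.8) = 6.221 in.
c = a/β₁ = 6.221/0.85 = 7.319 in; ε'_s = 0.003(c − d')/c = 0.0022 ≥ ε_y = 0.0021, so the compression steel yields.
M_n = (A_s − A'_s) f_y (d − a/2) + A'_s f_y (d − d') = 218.4 × (23.9 − 3.1105) + 59.4 × (23.9 − 2) = 4540.4 + 1300.9 = 5841.3 kip·in.

M_n ≈ 5840 kip·in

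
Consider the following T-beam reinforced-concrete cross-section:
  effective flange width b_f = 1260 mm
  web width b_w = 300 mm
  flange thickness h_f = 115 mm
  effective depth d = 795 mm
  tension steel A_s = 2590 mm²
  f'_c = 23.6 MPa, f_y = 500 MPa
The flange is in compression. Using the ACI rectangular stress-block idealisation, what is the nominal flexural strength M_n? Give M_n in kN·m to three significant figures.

M_n ≈ 996 kN·m

Tension: T = A_s f_y = 2590 × 500 = 1295000 N.
Try a within the flange: a = T/(0.85 f'_c b_f) = 1295000/(0.85 × 23.6 × 1260) = 51.24 mm.
Since a = 51.24 ≤ h_f = 115 mm, the stress block lies entirely in the flange; analyse as a rectangular beam of width b_f.
M_n = T(d − a/2) = 1295000 × (795 − 25.62) = 996.35 × 10⁶ N·mm.
M_n = 996.35 kN·m.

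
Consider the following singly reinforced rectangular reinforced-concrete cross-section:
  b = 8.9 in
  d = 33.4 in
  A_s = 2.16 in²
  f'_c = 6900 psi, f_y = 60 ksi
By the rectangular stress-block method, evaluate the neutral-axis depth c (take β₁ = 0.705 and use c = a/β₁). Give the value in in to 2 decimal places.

c ≈ 3.52 in

T = A_s f_y = 2.16 × 60 = 129.6 kips.
a = T/(0.85 f'_c b) = 129.6/(0.85 × 6.9 × 8.9) = 2.4828 in.
With β₁ = 0.705, c = a/β₁ = 2.4828/0.705 = 3.52 in.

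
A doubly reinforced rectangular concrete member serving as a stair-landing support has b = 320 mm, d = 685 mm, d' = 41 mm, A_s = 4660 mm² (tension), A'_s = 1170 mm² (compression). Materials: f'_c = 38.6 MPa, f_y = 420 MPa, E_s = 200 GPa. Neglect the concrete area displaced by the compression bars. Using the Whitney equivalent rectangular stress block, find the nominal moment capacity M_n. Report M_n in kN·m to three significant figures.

M_n ≈ 1220 kN·m

Assume both tension and compression steel yield.
Net tension couple steel: A_s − A'_s = 3490 mm².
a = (A_s − A'_s) f_y / (0.85 f'_c b) = 1465800/(0.85 × 38.6 × 320) = 139.61 mm.
c = a/β₁ = 139.61/0.774 = 180.37 mm; ε'_s = 0.003(c − d')/c = 0.0023 ≥ f_y/E_s = 0.0021, so compression steel does yield.
M_n = (A_s − A'_s) f_y (d − a/2) + A'_s f_y (d − d') = [1465800 × (685 − 69.805) + 491400 × (685 − 41)] × 10⁻⁶ = 901.75 + 316.46 = 1218.21 kN·m.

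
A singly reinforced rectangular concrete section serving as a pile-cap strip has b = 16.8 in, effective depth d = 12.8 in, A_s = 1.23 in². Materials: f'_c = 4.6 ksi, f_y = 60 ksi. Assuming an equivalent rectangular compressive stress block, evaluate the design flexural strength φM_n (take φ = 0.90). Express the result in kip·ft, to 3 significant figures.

T = A_s f_y = 1.23 × 60 = 73.8 kips.
a = T/(0.85 f'_c b) = 73.8/(0.85 × 4.6 × 16.8) = 1.123 in.
M_n = T(d − a/2) = 73.8 × (12.8 − 0.5615) = 903.2 kip·in = 903.2/12 = 75.27 kip·ft.
φM_n = 0.90 × 75.27 = 67.74 kip·ft.

φM_n ≈ 67.7 kip·ft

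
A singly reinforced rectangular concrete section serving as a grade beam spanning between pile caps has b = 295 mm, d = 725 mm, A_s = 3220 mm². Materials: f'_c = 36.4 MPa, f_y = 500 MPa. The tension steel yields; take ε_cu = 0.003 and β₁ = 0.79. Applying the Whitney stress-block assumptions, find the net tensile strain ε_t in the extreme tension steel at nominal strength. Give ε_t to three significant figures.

a = A_s f_y/(0.85 f'_c b) = 176.39 mm.
β₁ = 0.79, so c = a/β₁ = 176.39/0.79 = 223.28 mm.
From the linear strain diagram with ε_cu = 0.003: ε_t = 0.003 (d − c)/c = 0.003 × (725 − 223.28)/223.28 = 0.00674.
Since ε_t ≥ 0.005, the section is tension-controlled.

ε_t ≈ 0.00674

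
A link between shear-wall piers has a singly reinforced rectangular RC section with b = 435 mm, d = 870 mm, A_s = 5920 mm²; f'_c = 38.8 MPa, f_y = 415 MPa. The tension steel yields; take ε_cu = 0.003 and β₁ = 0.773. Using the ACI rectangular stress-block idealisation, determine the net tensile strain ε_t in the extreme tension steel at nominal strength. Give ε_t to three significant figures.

a = A_s f_y/(0.85 f'_c b) = 171.25 mm.
β₁ = 0.773, so c = a/β₁ = 171.25/0.773 = 221.54 mm.
From the linear strain diagram with ε_cu = 0.003: ε_t = 0.003 (d − c)/c = 0.003 × (870 − 221.54)/221.54 = 0.00878.
Since ε_t ≥ 0.005, the section is tension-controlled.

ε_t ≈ 0.00878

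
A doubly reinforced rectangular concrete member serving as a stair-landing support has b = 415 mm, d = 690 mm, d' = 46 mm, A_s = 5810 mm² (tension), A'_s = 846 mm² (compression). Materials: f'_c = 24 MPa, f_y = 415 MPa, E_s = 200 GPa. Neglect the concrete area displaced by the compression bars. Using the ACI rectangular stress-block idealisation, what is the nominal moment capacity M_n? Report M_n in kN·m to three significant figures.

M_n ≈ 1400 kN·m

Assume both tension and compression steel yield.
Net tension couple steel: A_s − A'_s = 4964 mm².
a = (A_s − A'_s) f_y / (0.85 f'_c b) = 2060060/(0.85 × 24 × 415) = 243.33 mm.
c = a/β₁ = 243.33/0.85 = 286.27 mm; ε'_s = 0.003(c − d')/c = 0.0025 ≥ f_y/E_s = 0.0021, so compression steel does yield.
M_n = (A_s − A'_s) f_y (d − a/2) + A'_s f_y (d − d') = [2060060 × (690 − 121.665) + 351090 × (690 − 46)] × 10⁻⁶ = 1170.80 + 226.10 = 1396.90 kN·m.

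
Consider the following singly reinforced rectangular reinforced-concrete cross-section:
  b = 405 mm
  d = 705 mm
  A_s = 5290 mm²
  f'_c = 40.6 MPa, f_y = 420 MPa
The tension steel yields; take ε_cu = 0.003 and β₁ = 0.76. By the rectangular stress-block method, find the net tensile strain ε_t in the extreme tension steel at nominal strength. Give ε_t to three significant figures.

ε_t ≈ 0.00711

a = A_s f_y/(0.85 f'_c b) = 158.97 mm.
β₁ = 0.76, so c = a/β₁ = 158.97/0.76 = 209.17 mm.
From the linear strain diagram with ε_cu = 0.003: ε_t = 0.003 (d − c)/c = 0.003 × (705 − 209.17)/209.17 = 0.00711.
Since ε_t ≥ 0.005, the section is tension-controlled.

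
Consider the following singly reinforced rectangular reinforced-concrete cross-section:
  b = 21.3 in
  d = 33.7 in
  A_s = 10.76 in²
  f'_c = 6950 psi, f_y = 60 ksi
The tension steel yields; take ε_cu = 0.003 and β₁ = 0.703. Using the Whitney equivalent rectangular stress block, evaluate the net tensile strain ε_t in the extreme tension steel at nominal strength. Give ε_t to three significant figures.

a = A_s f_y/(0.85 f'_c b) = 5.131 in.
β₁ = 0.703, so c = a/β₁ = 5.131/0.703 = 7.299 in.
From the linear strain diagram with ε_cu = 0.003: ε_t = 0.003 (d − c)/c = 0.003 × (33.7 − 7.299)/7.299 = 0.0109.
Since ε_t ≥ 0.005, the section is tension-controlled.

ε_t ≈ 0.0109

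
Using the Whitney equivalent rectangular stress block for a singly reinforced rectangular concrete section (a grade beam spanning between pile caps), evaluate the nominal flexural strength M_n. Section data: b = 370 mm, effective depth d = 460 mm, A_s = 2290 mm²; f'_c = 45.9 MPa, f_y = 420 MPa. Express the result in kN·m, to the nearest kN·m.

M_n ≈ 410 kN·m

T = A_s f_y = 2290 × 420 = 961800 N = 961.8 kN.
From C = T: a = T/(0.85 f'_c b) = 961800/(0.85 × 45.9 × 370) = 66.63 mm.
M_n = T(d − a/2) = 961.8 kN × (460 − 33.315) mm = 410.39 kN·m.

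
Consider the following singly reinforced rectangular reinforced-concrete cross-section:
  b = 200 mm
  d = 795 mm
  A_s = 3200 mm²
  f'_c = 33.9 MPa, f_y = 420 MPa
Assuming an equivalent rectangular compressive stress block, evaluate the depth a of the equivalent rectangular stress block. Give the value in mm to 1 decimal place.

a ≈ 233.2 mm

T = A_s f_y = 3200 × 420 = 1344000 N = 1344 kN.
Setting C = 0.85 f'_c a b equal to T: a = 1344000/(0.85 × 33.9 × 200) = 233.2 mm.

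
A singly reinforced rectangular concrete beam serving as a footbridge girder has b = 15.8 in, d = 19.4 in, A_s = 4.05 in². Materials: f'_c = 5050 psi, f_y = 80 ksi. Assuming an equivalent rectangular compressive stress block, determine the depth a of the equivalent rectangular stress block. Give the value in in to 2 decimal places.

a ≈ 4.78 in

T = A_s f_y = 4.05 × 80 = 324 kips.
a = T/(0.85 f'_c b) = 324/(0.85 × 5.05 × 15.8) = 4.78 in.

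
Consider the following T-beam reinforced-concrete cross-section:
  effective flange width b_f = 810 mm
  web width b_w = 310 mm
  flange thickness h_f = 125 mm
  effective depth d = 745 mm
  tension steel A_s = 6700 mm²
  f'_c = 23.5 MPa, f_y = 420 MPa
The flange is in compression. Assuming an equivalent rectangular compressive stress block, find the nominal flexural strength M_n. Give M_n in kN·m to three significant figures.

Tension: T = A_s f_y = 6700 × 420 = 2814000 N.
Try a within the flange: a = T/(0.85 f'_c b_f) = 2814000/(0.85 × 23.5 × 810) = 173.92 mm.
a = 173.92 > h_f = 125 mm: the block extends into the web. Split into flange-overhang and web parts.
C_f = 0.85 f'_c (b_f − b_w) h_f = 0.85 × 23.5 × (810 − 310) × 125 = 1248438 N.
Remaining web compression depth: a_w = (T − C_f)/(0.85 f'_c b_w) = (2814000 − 1248438)/(0.85 × 23.5 × 310) = 252.83 mm.
M_n = C_f(d − h_f/2) + (T − C_f)(d − a_w/2) = 1248438 × (745 − 62.5) + 1565562 × (745 − 126.415) = 852.06 + 968.43 = 1820.49 × 10⁶ N·mm.
M_n = 1820.49 kN·m.

M_n ≈ 1820 kN·m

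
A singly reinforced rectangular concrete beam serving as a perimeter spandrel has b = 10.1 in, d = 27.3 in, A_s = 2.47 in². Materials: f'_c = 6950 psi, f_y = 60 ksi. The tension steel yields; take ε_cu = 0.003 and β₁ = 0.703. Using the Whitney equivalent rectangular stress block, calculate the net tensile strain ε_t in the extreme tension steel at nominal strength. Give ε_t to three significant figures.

a = A_s f_y/(0.85 f'_c b) = 2.484 in.
β₁ = 0.703, so c = a/β₁ = 2.484/0.703 = 3.533 in.
From the linear strain diagram with ε_cu = 0.003: ε_t = 0.003 (d − c)/c = 0.003 × (27.3 − 3.533)/3.533 = 0.0202.
Since ε_t ≥ 0.005, the section is tension-controlled.

ε_t ≈ 0.0202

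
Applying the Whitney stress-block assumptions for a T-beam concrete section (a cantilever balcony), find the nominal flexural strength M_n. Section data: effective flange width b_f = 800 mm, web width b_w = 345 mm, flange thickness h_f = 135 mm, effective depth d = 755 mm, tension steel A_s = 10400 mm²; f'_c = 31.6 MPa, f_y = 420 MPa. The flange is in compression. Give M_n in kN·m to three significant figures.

M_n ≈ 2790 kN·m

Tension: T = A_s f_y = 10400 × 420 = 4368000 N.
Try a within the flange: a = T/(0.85 f'_c b_f) = 4368000/(0.85 × 31.6 × 800) = 203.28 mm.
a = 203.28 > h_f = 135 mm: the block extends into the web. Split into flange-overhang and web parts.
C_f = 0.85 f'_c (b_f − b_w) h_f = 0.85 × 31.6 × (800 − 345) × 135 = 1649876 N.
Remaining web compression depth: a_w = (T − C_f)/(0.85 f'_c b_w) = (4368000 − 1649876)/(0.85 × 31.6 × 345) = 293.32 mm.
M_n = C_f(d − h_f/2) + (T − C_f)(d − a_w/2) = 1649876 × (755 − 67.5) + 2718124 × (755 − 146.66) = 1134.29 + 1653.54 = 2787.83 × 10⁶ N·mm.
M_n = 2787.83 kN·m.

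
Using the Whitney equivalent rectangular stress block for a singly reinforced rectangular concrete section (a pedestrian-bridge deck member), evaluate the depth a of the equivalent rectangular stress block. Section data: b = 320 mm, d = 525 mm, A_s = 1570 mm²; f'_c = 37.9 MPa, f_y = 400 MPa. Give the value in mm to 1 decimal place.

T = A_s f_y = 1570 × 400 = 628000 N = 628 kN.
Setting C = 0.85 f'_c a b equal to T: a = 628000/(0.85 × 37.9 × 320) = 60.9 mm.

a ≈ 60.9 mm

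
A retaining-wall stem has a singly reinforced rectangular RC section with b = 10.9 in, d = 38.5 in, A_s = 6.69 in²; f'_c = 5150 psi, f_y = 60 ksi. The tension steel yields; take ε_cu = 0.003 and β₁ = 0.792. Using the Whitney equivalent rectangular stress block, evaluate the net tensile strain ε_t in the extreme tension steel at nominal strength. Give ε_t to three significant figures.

ε_t ≈ 0.00787

a = A_s f_y/(0.85 f'_c b) = 8.412 in.
β₁ = 0.792, so c = a/β₁ = 8.412/0.792 = 10.621 in.
From the linear strain diagram with ε_cu = 0.003: ε_t = 0.003 (d − c)/c = 0.003 × (38.5 − 10.621)/10.621 = 0.00787.
Since ε_t ≥ 0.005, the section is tension-controlled.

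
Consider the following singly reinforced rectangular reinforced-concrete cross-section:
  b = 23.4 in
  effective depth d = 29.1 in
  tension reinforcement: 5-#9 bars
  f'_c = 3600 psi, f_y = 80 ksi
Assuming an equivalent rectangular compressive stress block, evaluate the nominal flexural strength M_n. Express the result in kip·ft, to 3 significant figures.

A_s = 5 × 1 = 5 in².
T = A_s f_y = 5 × 80 = 400 kips.
a = T/(0.85 f'_c b) = 400/(0.85 × 3.6 × 23.4) = 5.586 in.
M_n = T(d − a/2) = 400 × (29.1 − 2.793) = 10522.8 kip·in = 10522.8/12 = 876.90 kip·ft.

M_n ≈ 877 kip·ft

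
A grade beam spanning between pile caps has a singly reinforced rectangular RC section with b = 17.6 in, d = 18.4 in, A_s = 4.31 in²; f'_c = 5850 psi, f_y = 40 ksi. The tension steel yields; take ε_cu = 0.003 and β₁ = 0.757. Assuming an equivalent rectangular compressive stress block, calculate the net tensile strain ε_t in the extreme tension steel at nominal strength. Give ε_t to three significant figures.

a = A_s f_y/(0.85 f'_c b) = 1.970 in.
β₁ = 0.757, so c = a/β₁ = 1.970/0.757 = 2.602 in.
From the linear strain diagram with ε_cu = 0.003: ε_t = 0.003 (d − c)/c = 0.003 × (18.4 − 2.602)/2.602 = 0.0182.
Since ε_t ≥ 0.005, the section is tension-controlled.

ε_t ≈ 0.0182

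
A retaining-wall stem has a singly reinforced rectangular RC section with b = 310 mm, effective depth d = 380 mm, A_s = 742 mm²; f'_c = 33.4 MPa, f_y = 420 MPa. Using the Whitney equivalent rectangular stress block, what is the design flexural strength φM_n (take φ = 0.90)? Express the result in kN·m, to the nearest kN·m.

φM_n ≈ 102 kN·m

T = A_s f_y = 742 × 420 = 311640 N = 311.64 kN.
From C = T: a = T/(0.85 f'_c b) = 311640/(0.85 × 33.4 × 310) = 35.41 mm.
M_n = T(d − a/2) = 311.64 kN × (380 − 17.705) mm = 112.91 kN·m.
φM_n = 0.90 × 112.91 = 101.62 kN·m.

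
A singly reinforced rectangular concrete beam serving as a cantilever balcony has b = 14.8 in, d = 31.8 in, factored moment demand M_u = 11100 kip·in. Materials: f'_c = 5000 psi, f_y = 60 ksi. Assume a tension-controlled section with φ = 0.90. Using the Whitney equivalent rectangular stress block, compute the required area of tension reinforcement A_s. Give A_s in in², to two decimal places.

A_s ≈ 7.25 in²

M_n = M_u/φ = 11100/0.90 = 12333.3 kip·in.
From M_n = 0.85 f'_c a b (d − a/2):
a = d − √(d² − 2M_n/(0.85 f'_c b)) = 31.8 − √(31.8² − 2 × 12333.3/(0.85 × 5 × 14.8)) = 6.919 in.
A_s = 0.85 f'_c a b / f_y = 0.85 × 5 × 6.919 × 14.8 / 60 = 7.253 in².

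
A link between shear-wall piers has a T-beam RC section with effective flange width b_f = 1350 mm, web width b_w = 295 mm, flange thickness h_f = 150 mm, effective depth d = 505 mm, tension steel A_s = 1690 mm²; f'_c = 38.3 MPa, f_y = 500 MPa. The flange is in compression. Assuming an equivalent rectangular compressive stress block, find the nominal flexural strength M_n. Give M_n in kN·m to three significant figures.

Tension: T = A_s f_y = 1690 × 500 = 845000 N.
Try a within the flange: a = T/(0.85 f'_c b_f) = 845000/(0.85 × 38.3 × 1350) = 19.23 mm.
Since a = 19.23 ≤ h_f = 150 mm, the stress block lies entirely in the flange; analyse as a rectangular beam of width b_f.
M_n = T(d − a/2) = 845000 × (505 − 9.615) = 418.60 × 10⁶ N·mm.
M_n = 418.60 kN·m.

M_n ≈ 419 kN·m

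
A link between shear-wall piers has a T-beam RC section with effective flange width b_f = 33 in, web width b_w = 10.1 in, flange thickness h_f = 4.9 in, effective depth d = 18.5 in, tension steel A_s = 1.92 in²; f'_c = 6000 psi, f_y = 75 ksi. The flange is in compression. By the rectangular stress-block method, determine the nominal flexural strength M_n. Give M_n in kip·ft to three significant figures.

M_n ≈ 217 kip·ft

Tension: T = A_s f_y = 1.92 × 75 = 144 kips.
Try a within the flange: a = T/(0.85 f'_c b_f) = 144/(0.85 × 6 × 33) = 0.856 in.
Since a = 0.856 ≤ h_f = 4.9 in, the stress block lies entirely in the flange; analyse as a rectangular beam of width b_f.
M_n = T(d − a/2) = 144 × (18.5 − 0.428) = 2602.4 kip·in.
M_n = 2602.4/12 = 216.87 kip·ft.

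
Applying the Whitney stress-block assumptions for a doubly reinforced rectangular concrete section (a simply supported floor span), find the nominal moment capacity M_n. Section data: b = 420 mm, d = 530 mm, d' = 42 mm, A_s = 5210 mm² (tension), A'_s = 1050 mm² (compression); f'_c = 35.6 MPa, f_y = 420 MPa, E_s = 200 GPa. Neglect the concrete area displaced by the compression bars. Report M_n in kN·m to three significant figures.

Assume both tension and compression steel yield.
Net tension couple steel: A_s − A'_s = 4160 mm².
a = (A_s − A'_s) f_y / (0.85 f'_c b) = 1747200/(0.85 × 35.6 × 420) = 137.48 mm.
c = a/β₁ = 137.48/0.796 = 172.71 mm; ε'_s = 0.003(c − d')/c = 0.0023 ≥ f_y/E_s = 0.0021, so compression steel does yield.
M_n = (A_s − A'_s) f_y (d − a/2) + A'_s f_y (d − d') = [1747200 × (530 − 68.74) + 441000 × (530 − 42)] × 10⁻⁶ = 805.91 + 215.21 = 1021.12 kN·m.

M_n ≈ 1020 kN·m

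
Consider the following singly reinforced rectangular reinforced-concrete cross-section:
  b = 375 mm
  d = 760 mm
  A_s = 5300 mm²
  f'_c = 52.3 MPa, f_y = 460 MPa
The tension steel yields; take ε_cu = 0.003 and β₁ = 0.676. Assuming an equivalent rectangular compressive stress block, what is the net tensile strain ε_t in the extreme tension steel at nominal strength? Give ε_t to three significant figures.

ε_t ≈ 0.00754

a = A_s f_y/(0.85 f'_c b) = 146.25 mm.
β₁ = 0.676, so c = a/β₁ = 146.25/0.676 = 216.35 mm.
From the linear strain diagram with ε_cu = 0.003: ε_t = 0.003 (d − c)/c = 0.003 × (760 − 216.35)/216.35 = 0.00754.
Since ε_t ≥ 0.005, the section is tension-controlled.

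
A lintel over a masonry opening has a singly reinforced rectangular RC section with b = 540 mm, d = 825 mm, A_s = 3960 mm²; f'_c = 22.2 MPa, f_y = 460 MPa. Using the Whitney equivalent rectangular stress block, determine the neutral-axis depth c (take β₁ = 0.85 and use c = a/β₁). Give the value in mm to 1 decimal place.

T = A_s f_y = 3960 × 460 = 1821600 N = 1821.6 kN.
Setting C = 0.85 f'_c a b equal to T: a = 1821600/(0.85 × 22.2 × 540) = 178.767 mm.
With β₁ = 0.85, c = a/β₁ = 178.767/0.85 = 210.3 mm.

c ≈ 210.3 mm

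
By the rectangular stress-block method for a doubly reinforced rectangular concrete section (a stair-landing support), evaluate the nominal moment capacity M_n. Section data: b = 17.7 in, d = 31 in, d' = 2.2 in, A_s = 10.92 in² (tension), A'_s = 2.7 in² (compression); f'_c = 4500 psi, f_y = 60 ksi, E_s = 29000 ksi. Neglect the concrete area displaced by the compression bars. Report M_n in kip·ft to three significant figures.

Assume both steels yield.
a = (A_s − A'_s) f_y/(0.85 f'_c b) = (10.92 − 2.7) × 60/(0.85 × 4.5 × 17.7) = 7.285 in.
c = a/β₁ = 7.285/0.825 = 8.830 in; ε'_s = 0.003(c − d')/c = 0.0023 ≥ ε_y = 0.0021, so the compression steel yields.
M_n = (A_s − A'_s) f_y (d − a/2) + A'_s f_y (d − d') = 493.2 × (31 − 3.6425) + 162 × (31 − 2.2) = 13492.7 + 4665.6 = 18158.3 kip·in = 18158.3/12 = 1513.19 kip·ft.

M_n ≈ 1510 kip·ft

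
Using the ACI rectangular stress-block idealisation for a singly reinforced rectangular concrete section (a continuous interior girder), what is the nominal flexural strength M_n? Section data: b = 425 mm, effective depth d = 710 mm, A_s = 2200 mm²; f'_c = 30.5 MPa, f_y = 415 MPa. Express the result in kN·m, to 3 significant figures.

T = A_s f_y = 2200 × 415 = 913000 N = 913 kN.
From C = T: a = T/(0.85 f'_c b) = 913000/(0.85 × 30.5 × 425) = 82.86 mm.
M_n = T(d − a/2) = 913 kN × (710 − 41.43) mm = 610.40 kN·m.

M_n ≈ 610 kN·m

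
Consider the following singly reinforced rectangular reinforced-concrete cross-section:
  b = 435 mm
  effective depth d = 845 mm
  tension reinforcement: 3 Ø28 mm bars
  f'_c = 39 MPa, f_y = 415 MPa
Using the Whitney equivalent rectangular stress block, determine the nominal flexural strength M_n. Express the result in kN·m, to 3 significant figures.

A_s = 3 × 616 = 1848 mm².
T = A_s f_y = 1848 × 415 = 766920 N = 766.92 kN.
From C = T: a = T/(0.85 f'_c b) = 766920/(0.85 × 39 × 435) = 53.18 mm.
M_n = T(d − a/2) = 766.92 kN × (845 − 26.59) mm = 627.65 kN·m.

M_n ≈ 628 kN·m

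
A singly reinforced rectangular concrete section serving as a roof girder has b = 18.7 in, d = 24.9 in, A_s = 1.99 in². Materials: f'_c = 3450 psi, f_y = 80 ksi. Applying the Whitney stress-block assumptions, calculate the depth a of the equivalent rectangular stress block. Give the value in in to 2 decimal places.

a ≈ 2.90 in

T = A_s f_y = 1.99 × 80 = 159.2 kips.
a = T/(0.85 f'_c b) = 159.2/(0.85 × 3.45 × 18.7) = 2.90 in.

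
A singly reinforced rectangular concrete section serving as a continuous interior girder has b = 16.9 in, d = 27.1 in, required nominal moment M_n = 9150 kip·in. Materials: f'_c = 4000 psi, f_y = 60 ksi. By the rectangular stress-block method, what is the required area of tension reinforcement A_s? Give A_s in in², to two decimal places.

A_s ≈ 6.42 in²

From M_n = 0.85 f'_c a b (d − a/2):
a = d − √(d² − 2M_n/(0.85 f'_c b)) = 27.1 − √(27.1² − 2 × 9150/(0.85 × 4 × 16.9)) = 6.706 in.
A_s = 0.85 f'_c a b / f_y = 0.85 × 4 × 6.706 × 16.9 / 60 = 6.422 in².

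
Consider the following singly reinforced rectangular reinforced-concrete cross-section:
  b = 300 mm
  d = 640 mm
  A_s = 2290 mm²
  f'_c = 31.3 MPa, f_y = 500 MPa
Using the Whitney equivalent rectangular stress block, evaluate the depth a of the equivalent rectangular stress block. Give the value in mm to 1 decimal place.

T = A_s f_y = 2290 × 500 = 1145000 N = 1145 kN.
Setting C = 0.85 f'_c a b equal to T: a = 1145000/(0.85 × 31.3 × 300) = 143.5 mm.

a ≈ 143.5 mm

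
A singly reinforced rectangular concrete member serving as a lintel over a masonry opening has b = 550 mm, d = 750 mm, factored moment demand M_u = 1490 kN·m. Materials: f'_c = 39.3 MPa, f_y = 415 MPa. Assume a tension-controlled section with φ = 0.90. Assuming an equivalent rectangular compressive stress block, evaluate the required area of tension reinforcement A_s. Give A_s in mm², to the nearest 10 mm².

A_s ≈ 5830 mm²

M_n = M_u/φ = 1490/0.90 = 1655.56 kN·m.
With M_n = 0.85 f'_c a b (d − a/2), solve the quadratic for a:
a = d − √(d² − 2M_n/(0.85 f'_c b)) = 750 − √(750² − 2 × 1655.56×10⁶/(0.85 × 39.3 × 550)) = 131.71 mm.
A_s = 0.85 f'_c a b / f_y = 0.85 × 39.3 × 131.71 × 550 / 415 = 5831.0 mm².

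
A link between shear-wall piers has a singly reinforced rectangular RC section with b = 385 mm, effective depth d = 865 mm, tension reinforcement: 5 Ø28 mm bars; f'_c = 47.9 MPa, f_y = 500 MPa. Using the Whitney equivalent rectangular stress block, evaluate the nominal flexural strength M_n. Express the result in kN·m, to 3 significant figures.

A_s = 5 × 616 = 3080 mm².
T = A_s f_y = 3080 × 500 = 1540000 N = 1540 kN.
From C = T: a = T/(0.85 f'_c b) = 1540000/(0.85 × 47.9 × 385) = 98.24 mm.
M_n = T(d − a/2) = 1540 kN × (865 − 49.12) mm = 1256.46 kN·m.

M_n ≈ 1260 kN·m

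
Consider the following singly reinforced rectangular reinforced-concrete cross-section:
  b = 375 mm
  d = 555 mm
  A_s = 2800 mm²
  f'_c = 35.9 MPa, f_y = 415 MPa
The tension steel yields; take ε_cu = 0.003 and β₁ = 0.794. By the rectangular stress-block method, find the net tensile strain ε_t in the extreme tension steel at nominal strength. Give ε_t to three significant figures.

a = A_s f_y/(0.85 f'_c b) = 101.55 mm.
β₁ = 0.794, so c = a/β₁ = 101.55/0.794 = 127.90 mm.
From the linear strain diagram with ε_cu = 0.003: ε_t = 0.003 (d − c)/c = 0.003 × (555 − 127.90)/127.90 = 0.0100.
Since ε_t ≥ 0.005, the section is tension-controlled.

ε_t ≈ 0.0100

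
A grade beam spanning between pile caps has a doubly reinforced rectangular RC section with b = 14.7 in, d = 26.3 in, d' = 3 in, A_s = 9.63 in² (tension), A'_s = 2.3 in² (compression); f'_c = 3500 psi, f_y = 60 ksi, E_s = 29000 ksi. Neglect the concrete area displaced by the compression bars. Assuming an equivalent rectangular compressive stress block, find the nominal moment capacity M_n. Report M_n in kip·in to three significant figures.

M_n ≈ 12600 kip·in

Assume both steels yield.
a = (A_s − A'_s) f_y/(0.85 f'_c b) = (9.63 − 2.3) × 60/(0.85 × 3.5 × 14.7) = 10.057 in.
c = a/β₁ = 10.057/0.85 = 11.832 in; ε'_s = 0.003(c − d')/c = 0.0022 ≥ ε_y = 0.0021, so the compression steel yields.
M_n = (A_s − A'_s) f_y (d − a/2) + A'_s f_y (d − d') = 439.8 × (26.3 − 5.0285) + 138 × (26.3 − 3) = 9355.2 + 3215.4 = 12570.6 kip·in.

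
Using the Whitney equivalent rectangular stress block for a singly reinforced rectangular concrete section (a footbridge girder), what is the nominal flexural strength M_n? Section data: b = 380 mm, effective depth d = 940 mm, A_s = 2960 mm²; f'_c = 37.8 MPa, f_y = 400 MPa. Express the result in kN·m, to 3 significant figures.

T = A_s f_y = 2960 × 400 = 1184000 N = 1184 kN.
From C = T: a = T/(0.85 f'_c b) = 1184000/(0.85 × 37.8 × 380) = 96.97 mm.
M_n = T(d − a/2) = 1184 kN × (940 − 48.485) mm = 1055.55 kN·m.

M_n ≈ 1060 kN·m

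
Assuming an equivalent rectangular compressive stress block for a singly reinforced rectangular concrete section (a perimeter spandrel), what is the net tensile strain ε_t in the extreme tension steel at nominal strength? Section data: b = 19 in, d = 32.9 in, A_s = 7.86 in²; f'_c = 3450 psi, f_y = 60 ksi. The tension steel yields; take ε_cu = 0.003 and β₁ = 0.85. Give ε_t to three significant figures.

a = A_s f_y/(0.85 f'_c b) = 8.464 in.
β₁ = 0.85, so c = a/β₁ = 8.464/0.85 = 9.958 in.
From the linear strain diagram with ε_cu = 0.003: ε_t = 0.003 (d − c)/c = 0.003 × (32.9 − 9.958)/9.958 = 0.00691.
Since ε_t ≥ 0.005, the section is tension-controlled.

ε_t ≈ 0.00691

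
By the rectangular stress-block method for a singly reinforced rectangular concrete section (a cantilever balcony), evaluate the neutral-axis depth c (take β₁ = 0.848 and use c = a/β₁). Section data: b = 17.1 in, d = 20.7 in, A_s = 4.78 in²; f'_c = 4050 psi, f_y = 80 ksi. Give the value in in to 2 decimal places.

c ≈ 7.66 in

T = A_s f_y = 4.78 × 80 = 382.4 kips.
a = T/(0.85 f'_c b) = 382.4/(0.85 × 4.05 × 17.1) = 6.4960 in.
With β₁ = 0.848, c = a/β₁ = 6.4960/0.848 = 7.66 in.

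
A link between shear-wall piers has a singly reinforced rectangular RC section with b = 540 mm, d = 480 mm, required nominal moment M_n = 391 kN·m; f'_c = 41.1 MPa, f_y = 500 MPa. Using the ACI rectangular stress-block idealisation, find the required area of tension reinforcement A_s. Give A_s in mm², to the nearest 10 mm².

A_s ≈ 1710 mm²

With M_n = 0.85 f'_c a b (d − a/2), solve the quadratic for a:
a = d − √(d² − 2M_n/(0.85 f'_c b)) = 480 − √(480² − 2 × 391×10⁶/(0.85 × 41.1 × 540)) = 45.32 mm.
A_s = 0.85 f'_c a b / f_y = 0.85 × 41.1 × 45.32 × 540 / 500 = 1709.9 mm².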